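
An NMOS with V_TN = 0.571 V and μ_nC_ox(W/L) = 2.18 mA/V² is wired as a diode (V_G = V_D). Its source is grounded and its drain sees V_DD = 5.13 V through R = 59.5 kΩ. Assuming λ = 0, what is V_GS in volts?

V_GS = 0.829 V

With gate tied to drain, V_GS = V_DS ≥ V_GS − V_TN, so the device is in saturation.
KCL at the drain: ½ k_n (V_GS − V_TN)² = (V_DD − V_GS)/R.
Let x = V_GS − 0.571. Then 64.9 x² + x − 4.559 = 0, giving x = 0.258 V (positive root), so V_GS = 0.829 V.
I_D = (V_DD − V_GS)/R = (5.13 − 0.829) / 59.5 = 0.0723 mA.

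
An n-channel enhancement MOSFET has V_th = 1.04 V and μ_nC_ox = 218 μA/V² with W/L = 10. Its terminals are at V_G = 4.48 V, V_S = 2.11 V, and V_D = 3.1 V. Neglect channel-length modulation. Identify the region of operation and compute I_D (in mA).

Triode; I_D = 1.80 mA

V_GS = V_G − V_S = 4.48 − 2.11 = 2.37 V; V_DS = V_D − V_S = 3.1 − 2.11 = 0.99 V.
k_n = μ_nC_ox · (W/L) = 2.18 mA/V².
V_ov = V_GS − V_th = 2.37 − 1.04 = 1.33 V.
Since V_DS = 0.99 V < V_ov = 1.33 V, the device is in the triode region.
I_D = k_n [V_ov · V_DS − ½ V_DS²] = 2.18 × [1.33 × 0.99 − 0.5 × 0.99²] = 1.8 mA.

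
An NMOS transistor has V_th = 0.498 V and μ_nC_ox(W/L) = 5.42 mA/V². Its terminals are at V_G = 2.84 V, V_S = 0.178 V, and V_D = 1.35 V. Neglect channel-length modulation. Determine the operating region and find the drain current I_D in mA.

V_GS = V_G − V_S = 2.84 − 0.178 = 2.66 V; V_DS = V_D − V_S = 1.35 − 0.178 = 1.17 V.
V_ov = V_GS − V_th = 2.66 − 0.498 = 2.16 V.
Since V_DS = 1.17 V < V_ov = 2.16 V, the device is in the triode region.
I_D = k_n [V_ov · V_DS − ½ V_DS²] = 5.42 × [2.16 × 1.17 − 0.5 × 1.17²] = 10 mA.

Triode; I_D = 10.0 mA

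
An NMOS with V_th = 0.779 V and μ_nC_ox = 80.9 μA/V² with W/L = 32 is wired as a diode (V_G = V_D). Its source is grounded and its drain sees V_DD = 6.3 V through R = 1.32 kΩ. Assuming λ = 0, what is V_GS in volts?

With gate tied to drain, V_GS = V_DS ≥ V_GS − V_th, so the device is in saturation.
k_n = μ_nC_ox · (W/L) = 2.589 mA/V².
KCL at the drain: ½ k_n (V_GS − V_th)² = (V_DD − V_GS)/R.
Let x = V_GS − 0.779. Then 1.71 x² + x − 5.521 = 0, giving x = 1.53 V (positive root), so V_GS = 2.31 V.
I_D = (V_DD − V_GS)/R = (6.3 − 2.31) / 1.32 = 3.02 mA.

V_GS = 2.31 V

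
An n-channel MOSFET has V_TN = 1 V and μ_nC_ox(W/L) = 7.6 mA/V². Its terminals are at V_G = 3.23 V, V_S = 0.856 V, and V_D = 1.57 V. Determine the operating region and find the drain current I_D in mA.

Triode; I_D = 5.52 mA

V_GS = V_G − V_S = 3.23 − 0.856 = 2.37 V; V_DS = V_D − V_S = 1.57 − 0.856 = 0.714 V.
V_ov = V_GS − V_TN = 2.37 − 1 = 1.37 V.
Since V_DS = 0.714 V < V_ov = 1.37 V, the device is in the triode region.
I_D = k_n [V_ov · V_DS − ½ V_DS²] = 7.6 × [1.37 × 0.714 − 0.5 × 0.714²] = 5.52 mA.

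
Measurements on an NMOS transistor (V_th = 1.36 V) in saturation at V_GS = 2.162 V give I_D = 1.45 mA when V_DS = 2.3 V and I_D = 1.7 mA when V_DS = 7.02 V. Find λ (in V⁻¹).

λ = 0.0399 V⁻¹

With V_GS fixed, I_D ∝ (1 + λ V_DS) in saturation, so I_D2/I_D1 = (1 + λ V_DS2)/(1 + λ V_DS1).
1.7/1.45 = 1.172 = (1 + 7.02 λ)/(1 + 2.3 λ).
Solving: λ (I_D1 V_DS2 − I_D2 V_DS1) = I_D2 − I_D1, so λ = (1.7 − 1.45) / (1.45 × 7.02 − 1.7 × 2.3) = 0.25 / 6.27 = 0.0399 V⁻¹.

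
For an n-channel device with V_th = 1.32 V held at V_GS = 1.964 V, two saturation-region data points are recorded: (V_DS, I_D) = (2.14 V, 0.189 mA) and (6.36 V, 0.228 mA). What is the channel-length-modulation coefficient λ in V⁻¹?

λ = 0.0546 V⁻¹

With V_GS fixed, I_D ∝ (1 + λ V_DS) in saturation, so I_D2/I_D1 = (1 + λ V_DS2)/(1 + λ V_DS1).
0.228/0.189 = 1.206 = (1 + 6.36 λ)/(1 + 2.14 λ).
Solving: λ (I_D1 V_DS2 − I_D2 V_DS1) = I_D2 − I_D1, so λ = (0.228 − 0.189) / (0.189 × 6.36 − 0.228 × 2.14) = 0.039 / 0.714 = 0.0546 V⁻¹.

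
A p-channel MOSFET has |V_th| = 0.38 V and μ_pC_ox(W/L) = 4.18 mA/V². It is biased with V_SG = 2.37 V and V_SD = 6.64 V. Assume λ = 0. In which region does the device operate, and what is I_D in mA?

V_ov = V_SG − |V_th| = 2.37 − 0.38 = 1.99 V.
Since V_SD = 6.64 V ≥ V_ov = 1.99 V, the device is in saturation.
I_D = ½ k_p V_ov² = 0.5 × 4.18 × 1.99² = 8.28 mA.

Saturation; I_D = 8.28 mA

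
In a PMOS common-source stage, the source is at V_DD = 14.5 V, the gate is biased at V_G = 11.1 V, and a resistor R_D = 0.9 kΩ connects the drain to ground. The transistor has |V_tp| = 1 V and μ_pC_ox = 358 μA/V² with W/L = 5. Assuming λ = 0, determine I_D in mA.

V_SG = V_DD − V_G = 14.5 − 11.1 = 3.4 V, so V_ov = 3.4 − 1 = 2.4 V.
k_p = μ_pC_ox · (W/L) = 1.79 mA/V².
Assume saturation: I_D = ½ k_p V_ov² = 0.5 × 1.79 × 2.4² = 5.16 mA, giving V_SD = V_DD − I_D R_D = 14.5 − 5.16 × 0.9 = 9.86 V.
V_SD = 9.86 V ≥ V_ov = 2.4 V, confirming saturation.

I_D = 5.16 mA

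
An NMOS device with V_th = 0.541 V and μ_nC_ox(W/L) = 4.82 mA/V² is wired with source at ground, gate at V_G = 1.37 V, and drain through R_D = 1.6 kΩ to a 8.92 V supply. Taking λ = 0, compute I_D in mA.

I_D = 1.66 mA

V_GS = V_G = 1.37 V, so V_ov = 1.37 − 0.541 = 0.829 V.
Assume saturation: I_D = ½ k_n V_ov² = 0.5 × 4.82 × 0.829² = 1.66 mA, giving V_DS = V_DD − I_D R_D = 8.92 − 1.66 × 1.6 = 6.27 V.
V_DS = 6.27 V ≥ V_ov = 0.829 V, confirming saturation.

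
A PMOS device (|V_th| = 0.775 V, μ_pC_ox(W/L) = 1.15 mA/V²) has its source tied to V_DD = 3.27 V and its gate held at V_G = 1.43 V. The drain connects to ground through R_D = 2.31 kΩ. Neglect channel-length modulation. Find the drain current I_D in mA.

V_SG = V_DD − V_G = 3.27 − 1.43 = 1.84 V, so V_ov = 1.84 − 0.775 = 1.06 V.
Assume saturation: I_D = ½ k_p V_ov² = 0.5 × 1.15 × 1.06² = 0.652 mA, giving V_SD = V_DD − I_D R_D = 3.27 − 0.652 × 2.31 = 1.76 V.
V_SD = 1.76 V ≥ V_ov = 1.06 V, confirming saturation.

I_D = 0.652 mA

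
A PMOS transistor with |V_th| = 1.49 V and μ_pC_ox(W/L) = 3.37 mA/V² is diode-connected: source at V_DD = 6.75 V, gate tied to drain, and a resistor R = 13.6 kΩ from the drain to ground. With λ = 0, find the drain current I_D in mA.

With gate tied to drain, V_SG = V_SD ≥ V_SG − |V_th|, so the device is in saturation.
KCL at the drain: ½ k_p (V_SG − |V_th|)² = (V_DD − V_SG)/R.
Let x = V_SG − 1.49. Then 22.9 x² + x − 5.26 = 0, giving x = 0.458 V (positive root), so V_SG = 1.95 V.
I_D = (V_DD − V_SG)/R = (6.75 − 1.95) / 13.6 = 0.353 mA.

I_D = 0.353 mA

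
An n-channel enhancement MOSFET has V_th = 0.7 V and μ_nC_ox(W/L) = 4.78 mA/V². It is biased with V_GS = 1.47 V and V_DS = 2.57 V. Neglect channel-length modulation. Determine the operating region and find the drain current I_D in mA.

Saturation; I_D = 1.42 mA

V_ov = V_GS − V_th = 1.47 − 0.7 = 0.77 V.
Since V_DS = 2.57 V ≥ V_ov = 0.77 V, the device is in saturation.
I_D = ½ k_n V_ov² = 0.5 × 4.78 × 0.77² = 1.42 mA.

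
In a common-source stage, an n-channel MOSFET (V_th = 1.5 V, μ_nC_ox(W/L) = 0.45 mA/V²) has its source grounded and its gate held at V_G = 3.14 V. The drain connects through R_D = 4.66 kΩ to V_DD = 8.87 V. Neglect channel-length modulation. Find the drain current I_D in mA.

V_GS = V_G = 3.14 V, so V_ov = 3.14 − 1.5 = 1.64 V.
Assume saturation: I_D = ½ k_n V_ov² = 0.5 × 0.45 × 1.64² = 0.605 mA, giving V_DS = V_DD − I_D R_D = 8.87 − 0.605 × 4.66 = 6.05 V.
V_DS = 6.05 V ≥ V_ov = 1.64 V, confirming saturation.

I_D = 0.605 mA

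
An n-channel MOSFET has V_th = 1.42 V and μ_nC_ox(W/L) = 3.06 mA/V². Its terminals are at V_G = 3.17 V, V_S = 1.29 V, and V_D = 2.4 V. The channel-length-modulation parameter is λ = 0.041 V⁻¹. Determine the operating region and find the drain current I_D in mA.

Saturation; I_D = 0.338 mA

V_GS = V_G − V_S = 3.17 − 1.29 = 1.88 V; V_DS = V_D − V_S = 2.4 − 1.29 = 1.11 V.
V_ov = V_GS − V_th = 1.88 − 1.42 = 0.46 V.
Since V_DS = 1.11 V ≥ V_ov = 0.46 V, the device is in saturation.
I_D = ½ k_n V_ov² (1 + λ V_DS) = 0.5 × 3.06 × 0.46² × (1 + 0.041 × 1.11) = 0.338 mA.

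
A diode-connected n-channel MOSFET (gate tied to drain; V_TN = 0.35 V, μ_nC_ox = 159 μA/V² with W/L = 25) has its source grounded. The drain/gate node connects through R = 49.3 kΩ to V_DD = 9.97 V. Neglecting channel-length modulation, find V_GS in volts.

V_GS = 0.658 V

With gate tied to drain, V_GS = V_DS ≥ V_GS − V_TN, so the device is in saturation.
k_n = μ_nC_ox · (W/L) = 3.975 mA/V².
KCL at the drain: ½ k_n (V_GS − V_TN)² = (V_DD − V_GS)/R.
Let x = V_GS − 0.35. Then 98 x² + x − 9.62 = 0, giving x = 0.308 V (positive root), so V_GS = 0.658 V.
I_D = (V_DD − V_GS)/R = (9.97 − 0.658) / 49.3 = 0.189 mA.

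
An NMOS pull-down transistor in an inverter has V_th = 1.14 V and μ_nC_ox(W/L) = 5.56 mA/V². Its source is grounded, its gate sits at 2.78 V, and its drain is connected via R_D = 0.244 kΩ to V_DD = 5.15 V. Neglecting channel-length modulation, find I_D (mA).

V_GS = V_G = 2.78 V, so V_ov = 2.78 − 1.14 = 1.64 V.
Assume saturation: I_D = ½ k_n V_ov² = 0.5 × 5.56 × 1.64² = 7.48 mA, giving V_DS = V_DD − I_D R_D = 5.15 − 7.48 × 0.244 = 3.33 V.
V_DS = 3.33 V ≥ V_ov = 1.64 V, confirming saturation.

I_D = 7.48 mA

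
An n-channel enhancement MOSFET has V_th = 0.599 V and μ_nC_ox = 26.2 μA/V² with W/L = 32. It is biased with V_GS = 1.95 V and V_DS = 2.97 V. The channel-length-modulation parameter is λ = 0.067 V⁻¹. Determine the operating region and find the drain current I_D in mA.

k_n = μ_nC_ox · (W/L) = 0.8384 mA/V².
V_ov = V_GS − V_th = 1.95 − 0.599 = 1.35 V.
Since V_DS = 2.97 V ≥ V_ov = 1.35 V, the device is in saturation.
I_D = ½ k_n V_ov² (1 + λ V_DS) = 0.5 × 0.8384 × 1.35² × (1 + 0.067 × 2.97) = 0.917 mA.

Saturation; I_D = 0.917 mA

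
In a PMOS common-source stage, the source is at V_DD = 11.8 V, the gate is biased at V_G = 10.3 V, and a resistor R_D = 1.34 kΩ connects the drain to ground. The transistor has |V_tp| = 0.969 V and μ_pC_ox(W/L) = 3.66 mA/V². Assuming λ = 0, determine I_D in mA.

V_SG = V_DD − V_G = 11.8 − 10.3 = 1.5 V, so V_ov = 1.5 − 0.969 = 0.531 V.
Assume saturation: I_D = ½ k_p V_ov² = 0.5 × 3.66 × 0.531² = 0.516 mA, giving V_SD = V_DD − I_D R_D = 11.8 − 0.516 × 1.34 = 11.1 V.
V_SD = 11.1 V ≥ V_ov = 0.531 V, confirming saturation.

I_D = 0.516 mA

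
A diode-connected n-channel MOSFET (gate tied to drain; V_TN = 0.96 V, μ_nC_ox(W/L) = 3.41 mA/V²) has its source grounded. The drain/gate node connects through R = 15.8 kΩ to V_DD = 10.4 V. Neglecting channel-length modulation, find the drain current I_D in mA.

I_D = 0.561 mA

With gate tied to drain, V_GS = V_DS ≥ V_GS − V_TN, so the device is in saturation.
KCL at the drain: ½ k_n (V_GS − V_TN)² = (V_DD − V_GS)/R.
Let x = V_GS − 0.96. Then 26.9 x² + x − 9.44 = 0, giving x = 0.574 V (positive root), so V_GS = 1.53 V.
I_D = (V_DD − V_GS)/R = (10.4 − 1.53) / 15.8 = 0.561 mA.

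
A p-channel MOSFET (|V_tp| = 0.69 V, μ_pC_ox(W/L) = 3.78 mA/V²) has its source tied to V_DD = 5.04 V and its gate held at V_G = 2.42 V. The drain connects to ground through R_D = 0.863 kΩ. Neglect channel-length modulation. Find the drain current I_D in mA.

V_SG = V_DD − V_G = 5.04 − 2.42 = 2.62 V, so V_ov = 2.62 − 0.69 = 1.93 V.
Assume saturation: I_D = ½ k_p V_ov² = 0.5 × 3.78 × 1.93² = 7.04 mA, giving V_SD = V_DD − I_D R_D = 5.04 − 7.04 × 0.863 = -1.04 V.
But -1.04 V < V_ov = 1.93 V, so the device is actually in triode.
In triode I_D = k_p[V_ov V_SD − ½ V_SD²] and I_D = (V_DD − V_SD)/R_D. Equating: 1.63 V_SD² − 7.296 V_SD + 5.04 = 0, giving V_SD = 0.854 V (the root below V_ov).
I_D = (5.04 − 0.854) / 0.863 = 4.85 mA.

I_D = 4.85 mA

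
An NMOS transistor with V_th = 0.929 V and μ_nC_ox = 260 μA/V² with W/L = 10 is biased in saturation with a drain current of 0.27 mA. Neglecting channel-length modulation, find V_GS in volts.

k_n = μ_nC_ox · (W/L) = 2.6 mA/V².
In saturation I_D = ½ k_n (V_GS − V_th)², so V_GS − V_th = √(2 I_D / k_n) = √(2 × 0.27 / 2.6) = 0.456 V.
V_GS = 0.929 + 0.456 = 1.38 V.

V_GS = 1.38 V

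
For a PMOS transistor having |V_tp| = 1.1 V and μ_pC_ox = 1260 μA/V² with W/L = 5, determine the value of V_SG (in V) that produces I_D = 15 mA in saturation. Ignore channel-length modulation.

V_SG = 3.28 V

k_p = μ_pC_ox · (W/L) = 6.3 mA/V².
In saturation I_D = ½ k_p (V_SG − |V_tp|)², so V_SG − |V_tp| = √(2 I_D / k_p) = √(2 × 15 / 6.3) = 2.18 V.
V_SG = 1.1 + 2.18 = 3.28 V.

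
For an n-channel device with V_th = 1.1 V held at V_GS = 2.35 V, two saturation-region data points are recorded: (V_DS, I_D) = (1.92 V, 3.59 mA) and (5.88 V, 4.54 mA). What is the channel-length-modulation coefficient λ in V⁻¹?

λ = 0.0767 V⁻¹

With V_GS fixed, I_D ∝ (1 + λ V_DS) in saturation, so I_D2/I_D1 = (1 + λ V_DS2)/(1 + λ V_DS1).
4.54/3.59 = 1.265 = (1 + 5.88 λ)/(1 + 1.92 λ).
Solving: λ (I_D1 V_DS2 − I_D2 V_DS1) = I_D2 − I_D1, so λ = (4.54 − 3.59) / (3.59 × 5.88 − 4.54 × 1.92) = 0.95 / 12.4 = 0.0767 V⁻¹.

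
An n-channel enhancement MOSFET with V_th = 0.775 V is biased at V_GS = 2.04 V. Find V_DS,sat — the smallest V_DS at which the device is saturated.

V_DS,sat = 1.27 V

The boundary between triode and saturation is V_DS = V_GS − V_th = V_ov.
V_ov = 2.04 − 0.775 = 1.27 V.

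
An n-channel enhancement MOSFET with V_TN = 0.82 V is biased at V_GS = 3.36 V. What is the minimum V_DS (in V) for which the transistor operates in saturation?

The boundary between triode and saturation is V_DS = V_GS − V_TN = V_ov.
V_ov = 3.36 − 0.82 = 2.54 V.

V_DS,sat = 2.54 V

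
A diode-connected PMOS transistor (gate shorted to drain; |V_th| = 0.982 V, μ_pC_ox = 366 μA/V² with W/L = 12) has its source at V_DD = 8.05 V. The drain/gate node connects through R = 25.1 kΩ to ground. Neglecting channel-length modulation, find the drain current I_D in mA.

I_D = 0.268 mA

With gate tied to drain, V_SG = V_SD ≥ V_SG − |V_th|, so the device is in saturation.
k_p = μ_pC_ox · (W/L) = 4.392 mA/V².
KCL at the drain: ½ k_p (V_SG − |V_th|)² = (V_DD − V_SG)/R.
Let x = V_SG − 0.982. Then 55.1 x² + x − 7.068 = 0, giving x = 0.349 V (positive root), so V_SG = 1.33 V.
I_D = (V_DD − V_SG)/R = (8.05 − 1.33) / 25.1 = 0.268 mA.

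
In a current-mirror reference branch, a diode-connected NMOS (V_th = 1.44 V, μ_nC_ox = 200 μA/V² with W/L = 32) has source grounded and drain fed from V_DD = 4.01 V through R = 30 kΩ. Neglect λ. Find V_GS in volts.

With gate tied to drain, V_GS = V_DS ≥ V_GS − V_th, so the device is in saturation.
k_n = μ_nC_ox · (W/L) = 6.4 mA/V².
KCL at the drain: ½ k_n (V_GS − V_th)² = (V_DD − V_GS)/R.
Let x = V_GS − 1.44. Then 96 x² + x − 2.57 = 0, giving x = 0.158 V (positive root), so V_GS = 1.6 V.
I_D = (V_DD − V_GS)/R = (4.01 − 1.6) / 30 = 0.0804 mA.

V_GS = 1.60 V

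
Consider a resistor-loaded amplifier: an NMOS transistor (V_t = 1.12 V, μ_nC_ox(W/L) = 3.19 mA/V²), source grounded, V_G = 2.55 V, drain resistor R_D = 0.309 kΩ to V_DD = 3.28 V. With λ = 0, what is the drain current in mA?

I_D = 3.26 mA

V_GS = V_G = 2.55 V, so V_ov = 2.55 − 1.12 = 1.43 V.
Assume saturation: I_D = ½ k_n V_ov² = 0.5 × 3.19 × 1.43² = 3.26 mA, giving V_DS = V_DD − I_D R_D = 3.28 − 3.26 × 0.309 = 2.27 V.
V_DS = 2.27 V ≥ V_ov = 1.43 V, confirming saturation.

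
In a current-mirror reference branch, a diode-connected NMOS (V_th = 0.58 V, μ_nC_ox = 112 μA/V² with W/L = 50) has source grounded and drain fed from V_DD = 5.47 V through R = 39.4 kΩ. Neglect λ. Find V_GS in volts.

With gate tied to drain, V_GS = V_DS ≥ V_GS − V_th, so the device is in saturation.
k_n = μ_nC_ox · (W/L) = 5.6 mA/V².
KCL at the drain: ½ k_n (V_GS − V_th)² = (V_DD − V_GS)/R.
Let x = V_GS − 0.58. Then 110 x² + x − 4.89 = 0, giving x = 0.206 V (positive root), so V_GS = 0.786 V.
I_D = (V_DD − V_GS)/R = (5.47 − 0.786) / 39.4 = 0.119 mA.

V_GS = 0.786 V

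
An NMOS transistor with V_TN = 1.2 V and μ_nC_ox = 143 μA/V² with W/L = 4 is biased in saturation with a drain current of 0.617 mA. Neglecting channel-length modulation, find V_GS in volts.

V_GS = 2.67 V

k_n = μ_nC_ox · (W/L) = 0.572 mA/V².
In saturation I_D = ½ k_n (V_GS − V_TN)², so V_GS − V_TN = √(2 I_D / k_n) = √(2 × 0.617 / 0.572) = 1.47 V.
V_GS = 1.2 + 1.47 = 2.67 V.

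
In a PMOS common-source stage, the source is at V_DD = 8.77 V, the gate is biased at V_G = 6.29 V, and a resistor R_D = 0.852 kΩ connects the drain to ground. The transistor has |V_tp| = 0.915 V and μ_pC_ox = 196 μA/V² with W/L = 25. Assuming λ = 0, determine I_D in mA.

V_SG = V_DD − V_G = 8.77 − 6.29 = 2.48 V, so V_ov = 2.48 − 0.915 = 1.56 V.
k_p = μ_pC_ox · (W/L) = 4.9 mA/V².
Assume saturation: I_D = ½ k_p V_ov² = 0.5 × 4.9 × 1.56² = 6 mA, giving V_SD = V_DD − I_D R_D = 8.77 − 6 × 0.852 = 3.66 V.
V_SD = 3.66 V ≥ V_ov = 1.56 V, confirming saturation.

I_D = 6.00 mA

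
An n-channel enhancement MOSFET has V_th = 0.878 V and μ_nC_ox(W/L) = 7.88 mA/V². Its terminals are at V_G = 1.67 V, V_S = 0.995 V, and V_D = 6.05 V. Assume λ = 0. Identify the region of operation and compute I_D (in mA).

Cutoff; I_D = 0 mA

V_GS = V_G − V_S = 1.67 − 0.995 = 0.675 V; V_DS = V_D − V_S = 6.05 − 0.995 = 5.05 V.
V_GS = 0.675 V < V_th = 0.878 V, so the transistor is in cutoff.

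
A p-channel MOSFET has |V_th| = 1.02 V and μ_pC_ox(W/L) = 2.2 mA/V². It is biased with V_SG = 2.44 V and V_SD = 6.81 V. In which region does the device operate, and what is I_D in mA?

Saturation; I_D = 2.22 mA

V_ov = V_SG − |V_th| = 2.44 − 1.02 = 1.42 V.
Since V_SD = 6.81 V ≥ V_ov = 1.42 V, the device is in saturation.
I_D = ½ k_p V_ov² = 0.5 × 2.2 × 1.42² = 2.22 mA.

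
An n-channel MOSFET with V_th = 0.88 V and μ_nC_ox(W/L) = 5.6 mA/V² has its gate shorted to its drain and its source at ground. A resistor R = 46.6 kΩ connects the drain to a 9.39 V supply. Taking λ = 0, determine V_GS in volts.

V_GS = 1.13 V

With gate tied to drain, V_GS = V_DS ≥ V_GS − V_th, so the device is in saturation.
KCL at the drain: ½ k_n (V_GS − V_th)² = (V_DD − V_GS)/R.
Let x = V_GS − 0.88. Then 130 x² + x − 8.51 = 0, giving x = 0.252 V (positive root), so V_GS = 1.13 V.
I_D = (V_DD − V_GS)/R = (9.39 − 1.13) / 46.6 = 0.177 mA.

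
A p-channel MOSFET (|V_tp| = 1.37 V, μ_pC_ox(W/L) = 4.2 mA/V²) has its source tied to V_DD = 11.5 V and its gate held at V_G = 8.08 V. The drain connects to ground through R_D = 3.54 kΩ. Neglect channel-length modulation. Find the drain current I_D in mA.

I_D = 3.13 mA

V_SG = V_DD − V_G = 11.5 − 8.08 = 3.42 V, so V_ov = 3.42 − 1.37 = 2.05 V.
Assume saturation: I_D = ½ k_p V_ov² = 0.5 × 4.2 × 2.05² = 8.83 mA, giving V_SD = V_DD − I_D R_D = 11.5 − 8.83 × 3.54 = -19.7 V.
But -19.7 V < V_ov = 2.05 V, so the device is actually in triode.
In triode I_D = k_p[V_ov V_SD − ½ V_SD²] and I_D = (V_DD − V_SD)/R_D. Equating: 7.43 V_SD² − 31.48 V_SD + 11.5 = 0, giving V_SD = 0.404 V (the root below V_ov).
I_D = (11.5 − 0.404) / 3.54 = 3.13 mA.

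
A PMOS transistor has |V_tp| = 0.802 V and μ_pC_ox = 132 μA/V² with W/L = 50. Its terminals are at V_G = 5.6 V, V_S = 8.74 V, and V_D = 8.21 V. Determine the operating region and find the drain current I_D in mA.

V_SG = V_S − V_G = 8.74 − 5.6 = 3.14 V; V_SD = V_S − V_D = 8.74 − 8.21 = 0.53 V.
k_p = μ_pC_ox · (W/L) = 6.6 mA/V².
V_ov = V_SG − |V_tp| = 3.14 − 0.802 = 2.34 V.
Since V_SD = 0.53 V < V_ov = 2.34 V, the device is in the triode region.
I_D = k_p [V_ov · V_SD − ½ V_SD²] = 6.6 × [2.34 × 0.53 − 0.5 × 0.53²] = 7.25 mA.

Triode; I_D = 7.25 mA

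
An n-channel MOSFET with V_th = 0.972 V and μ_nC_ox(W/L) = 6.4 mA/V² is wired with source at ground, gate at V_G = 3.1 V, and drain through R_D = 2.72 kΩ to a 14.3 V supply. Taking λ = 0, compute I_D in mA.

I_D = 5.10 mA

V_GS = V_G = 3.1 V, so V_ov = 3.1 − 0.972 = 2.13 V.
Assume saturation: I_D = ½ k_n V_ov² = 0.5 × 6.4 × 2.13² = 14.5 mA, giving V_DS = V_DD − I_D R_D = 14.3 − 14.5 × 2.72 = -25.1 V.
But -25.1 V < V_ov = 2.13 V, so the device is actually in triode.
In triode I_D = k_n[V_ov V_DS − ½ V_DS²] and I_D = (V_DD − V_DS)/R_D. Equating: 8.7 V_DS² − 38.04 V_DS + 14.3 = 0, giving V_DS = 0.415 V (the root below V_ov).
I_D = (14.3 − 0.415) / 2.72 = 5.1 mA.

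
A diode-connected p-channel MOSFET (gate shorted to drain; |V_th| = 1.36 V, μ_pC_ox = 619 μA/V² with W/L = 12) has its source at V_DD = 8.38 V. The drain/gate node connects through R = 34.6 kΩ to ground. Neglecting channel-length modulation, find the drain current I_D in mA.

I_D = 0.196 mA

With gate tied to drain, V_SG = V_SD ≥ V_SG − |V_th|, so the device is in saturation.
k_p = μ_pC_ox · (W/L) = 7.428 mA/V².
KCL at the drain: ½ k_p (V_SG − |V_th|)² = (V_DD − V_SG)/R.
Let x = V_SG − 1.36. Then 129 x² + x − 7.02 = 0, giving x = 0.23 V (positive root), so V_SG = 1.59 V.
I_D = (V_DD − V_SG)/R = (8.38 − 1.59) / 34.6 = 0.196 mA.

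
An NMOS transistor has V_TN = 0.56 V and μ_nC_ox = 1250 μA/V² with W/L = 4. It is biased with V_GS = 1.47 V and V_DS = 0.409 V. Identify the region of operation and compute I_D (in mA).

Triode; I_D = 1.44 mA

k_n = μ_nC_ox · (W/L) = 5 mA/V².
V_ov = V_GS − V_TN = 1.47 − 0.56 = 0.91 V.
Since V_DS = 0.409 V < V_ov = 0.91 V, the device is in the triode region.
I_D = k_n [V_ov · V_DS − ½ V_DS²] = 5 × [0.91 × 0.409 − 0.5 × 0.409²] = 1.44 mA.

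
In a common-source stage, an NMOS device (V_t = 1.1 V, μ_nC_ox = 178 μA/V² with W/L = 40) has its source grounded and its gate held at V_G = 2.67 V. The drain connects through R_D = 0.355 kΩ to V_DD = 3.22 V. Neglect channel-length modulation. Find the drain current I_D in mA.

V_GS = V_G = 2.67 V, so V_ov = 2.67 − 1.1 = 1.57 V.
k_n = μ_nC_ox · (W/L) = 7.12 mA/V².
Assume saturation: I_D = ½ k_n V_ov² = 0.5 × 7.12 × 1.57² = 8.78 mA, giving V_DS = V_DD − I_D R_D = 3.22 − 8.78 × 0.355 = 0.105 V.
But 0.105 V < V_ov = 1.57 V, so the device is actually in triode.
In triode I_D = k_n[V_ov V_DS − ½ V_DS²] and I_D = (V_DD − V_DS)/R_D. Equating: 1.26 V_DS² − 4.968 V_DS + 3.22 = 0, giving V_DS = 0.819 V (the root below V_ov).
I_D = (3.22 − 0.819) / 0.355 = 6.76 mA.

I_D = 6.76 mA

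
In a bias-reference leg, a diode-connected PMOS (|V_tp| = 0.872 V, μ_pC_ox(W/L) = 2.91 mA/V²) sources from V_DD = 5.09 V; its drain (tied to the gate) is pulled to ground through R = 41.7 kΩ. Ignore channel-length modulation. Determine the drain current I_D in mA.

With gate tied to drain, V_SG = V_SD ≥ V_SG − |V_tp|, so the device is in saturation.
KCL at the drain: ½ k_p (V_SG − |V_tp|)² = (V_DD − V_SG)/R.
Let x = V_SG − 0.872. Then 60.7 x² + x − 4.218 = 0, giving x = 0.256 V (positive root), so V_SG = 1.13 V.
I_D = (V_DD − V_SG)/R = (5.09 − 1.13) / 41.7 = 0.095 mA.

I_D = 0.0950 mA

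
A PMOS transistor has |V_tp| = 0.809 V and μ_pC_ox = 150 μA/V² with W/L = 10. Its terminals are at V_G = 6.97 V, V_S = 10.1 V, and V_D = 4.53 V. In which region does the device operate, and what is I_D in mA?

V_SG = V_S − V_G = 10.1 − 6.97 = 3.13 V; V_SD = V_S − V_D = 10.1 − 4.53 = 5.57 V.
k_p = μ_pC_ox · (W/L) = 1.5 mA/V².
V_ov = V_SG − |V_tp| = 3.13 − 0.809 = 2.32 V.
Since V_SD = 5.57 V ≥ V_ov = 2.32 V, the device is in saturation.
I_D = ½ k_p V_ov² = 0.5 × 1.5 × 2.32² = 4.04 mA.

Saturation; I_D = 4.04 mA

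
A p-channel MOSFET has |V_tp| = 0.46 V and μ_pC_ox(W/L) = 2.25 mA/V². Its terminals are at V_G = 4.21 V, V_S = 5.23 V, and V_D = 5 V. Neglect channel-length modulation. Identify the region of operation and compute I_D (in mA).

Triode; I_D = 0.230 mA

V_SG = V_S − V_G = 5.23 − 4.21 = 1.02 V; V_SD = V_S − V_D = 5.23 − 5 = 0.23 V.
V_ov = V_SG − |V_tp| = 1.02 − 0.46 = 0.56 V.
Since V_SD = 0.23 V < V_ov = 0.56 V, the device is in the triode region.
I_D = k_p [V_ov · V_SD − ½ V_SD²] = 2.25 × [0.56 × 0.23 − 0.5 × 0.23²] = 0.23 mA.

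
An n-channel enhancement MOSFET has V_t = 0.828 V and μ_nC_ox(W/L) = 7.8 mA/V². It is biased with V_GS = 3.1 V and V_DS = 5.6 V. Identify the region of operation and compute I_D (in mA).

Saturation; I_D = 20.1 mA

V_ov = V_GS − V_t = 3.1 − 0.828 = 2.27 V.
Since V_DS = 5.6 V ≥ V_ov = 2.27 V, the device is in saturation.
I_D = ½ k_n V_ov² = 0.5 × 7.8 × 2.27² = 20.1 mA.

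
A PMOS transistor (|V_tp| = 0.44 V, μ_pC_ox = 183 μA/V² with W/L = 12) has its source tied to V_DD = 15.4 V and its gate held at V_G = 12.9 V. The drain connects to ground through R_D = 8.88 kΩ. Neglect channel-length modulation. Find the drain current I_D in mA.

V_SG = V_DD − V_G = 15.4 − 12.9 = 2.5 V, so V_ov = 2.5 − 0.44 = 2.06 V.
k_p = μ_pC_ox · (W/L) = 2.196 mA/V².
Assume saturation: I_D = ½ k_p V_ov² = 0.5 × 2.196 × 2.06² = 4.66 mA, giving V_SD = V_DD − I_D R_D = 15.4 − 4.66 × 8.88 = -26 V.
But -26 V < V_ov = 2.06 V, so the device is actually in triode.
In triode I_D = k_p[V_ov V_SD − ½ V_SD²] and I_D = (V_DD − V_SD)/R_D. Equating: 9.75 V_SD² − 41.17 V_SD + 15.4 = 0, giving V_SD = 0.415 V (the root below V_ov).
I_D = (15.4 − 0.415) / 8.88 = 1.69 mA.

I_D = 1.69 mA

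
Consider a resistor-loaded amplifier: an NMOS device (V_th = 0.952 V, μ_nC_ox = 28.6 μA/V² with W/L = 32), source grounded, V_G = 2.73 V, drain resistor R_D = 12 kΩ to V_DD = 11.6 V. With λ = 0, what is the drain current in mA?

V_GS = V_G = 2.73 V, so V_ov = 2.73 − 0.952 = 1.78 V.
k_n = μ_nC_ox · (W/L) = 0.9152 mA/V².
Assume saturation: I_D = ½ k_n V_ov² = 0.5 × 0.9152 × 1.78² = 1.45 mA, giving V_DS = V_DD − I_D R_D = 11.6 − 1.45 × 12 = -5.76 V.
But -5.76 V < V_ov = 1.78 V, so the device is actually in triode.
In triode I_D = k_n[V_ov V_DS − ½ V_DS²] and I_D = (V_DD − V_DS)/R_D. Equating: 5.49 V_DS² − 20.53 V_DS + 11.6 = 0, giving V_DS = 0.694 V (the root below V_ov).
I_D = (11.6 − 0.694) / 12 = 0.909 mA.

I_D = 0.909 mA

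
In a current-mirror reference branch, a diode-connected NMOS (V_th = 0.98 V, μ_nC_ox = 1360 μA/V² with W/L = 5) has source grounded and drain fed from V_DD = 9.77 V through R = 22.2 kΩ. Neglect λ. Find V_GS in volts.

V_GS = 1.31 V

With gate tied to drain, V_GS = V_DS ≥ V_GS − V_th, so the device is in saturation.
k_n = μ_nC_ox · (W/L) = 6.8 mA/V².
KCL at the drain: ½ k_n (V_GS − V_th)² = (V_DD − V_GS)/R.
Let x = V_GS − 0.98. Then 75.5 x² + x − 8.79 = 0, giving x = 0.335 V (positive root), so V_GS = 1.31 V.
I_D = (V_DD − V_GS)/R = (9.77 − 1.31) / 22.2 = 0.381 mA.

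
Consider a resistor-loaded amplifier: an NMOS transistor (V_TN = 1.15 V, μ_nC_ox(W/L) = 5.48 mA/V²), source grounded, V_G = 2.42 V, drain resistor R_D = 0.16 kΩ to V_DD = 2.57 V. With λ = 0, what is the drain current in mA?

V_GS = V_G = 2.42 V, so V_ov = 2.42 − 1.15 = 1.27 V.
Assume saturation: I_D = ½ k_n V_ov² = 0.5 × 5.48 × 1.27² = 4.42 mA, giving V_DS = V_DD − I_D R_D = 2.57 − 4.42 × 0.16 = 1.86 V.
V_DS = 1.86 V ≥ V_ov = 1.27 V, confirming saturation.

I_D = 4.42 mA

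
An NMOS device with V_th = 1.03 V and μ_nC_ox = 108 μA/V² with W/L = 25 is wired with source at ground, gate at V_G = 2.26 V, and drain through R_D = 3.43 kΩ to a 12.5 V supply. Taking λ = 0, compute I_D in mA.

I_D = 2.04 mA

V_GS = V_G = 2.26 V, so V_ov = 2.26 − 1.03 = 1.23 V.
k_n = μ_nC_ox · (W/L) = 2.7 mA/V².
Assume saturation: I_D = ½ k_n V_ov² = 0.5 × 2.7 × 1.23² = 2.04 mA, giving V_DS = V_DD − I_D R_D = 12.5 − 2.04 × 3.43 = 5.49 V.
V_DS = 5.49 V ≥ V_ov = 1.23 V, confirming saturation.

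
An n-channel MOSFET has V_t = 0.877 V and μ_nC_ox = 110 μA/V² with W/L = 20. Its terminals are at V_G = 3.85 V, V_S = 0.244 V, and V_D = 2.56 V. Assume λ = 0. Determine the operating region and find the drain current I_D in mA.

V_GS = V_G − V_S = 3.85 − 0.244 = 3.61 V; V_DS = V_D − V_S = 2.56 − 0.244 = 2.32 V.
k_n = μ_nC_ox · (W/L) = 2.2 mA/V².
V_ov = V_GS − V_t = 3.61 − 0.877 = 2.73 V.
Since V_DS = 2.32 V < V_ov = 2.73 V, the device is in the triode region.
I_D = k_n [V_ov · V_DS − ½ V_DS²] = 2.2 × [2.73 × 2.32 − 0.5 × 2.32²] = 8 mA.

Triode; I_D = 8.00 mA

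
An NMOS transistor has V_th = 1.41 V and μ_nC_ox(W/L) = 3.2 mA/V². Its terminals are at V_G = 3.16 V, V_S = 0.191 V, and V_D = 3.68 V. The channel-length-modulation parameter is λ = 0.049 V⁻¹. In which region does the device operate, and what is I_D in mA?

V_GS = V_G − V_S = 3.16 − 0.191 = 2.97 V; V_DS = V_D − V_S = 3.68 − 0.191 = 3.49 V.
V_ov = V_GS − V_th = 2.97 − 1.41 = 1.56 V.
Since V_DS = 3.49 V ≥ V_ov = 1.56 V, the device is in saturation.
I_D = ½ k_n V_ov² (1 + λ V_DS) = 0.5 × 3.2 × 1.56² × (1 + 0.049 × 3.49) = 4.55 mA.

Saturation; I_D = 4.55 mA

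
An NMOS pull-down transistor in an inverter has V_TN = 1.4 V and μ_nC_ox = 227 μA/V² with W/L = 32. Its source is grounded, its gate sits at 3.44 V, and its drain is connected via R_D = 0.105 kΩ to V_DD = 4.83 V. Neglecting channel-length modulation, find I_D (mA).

I_D = 15.1 mA

V_GS = V_G = 3.44 V, so V_ov = 3.44 − 1.4 = 2.04 V.
k_n = μ_nC_ox · (W/L) = 7.264 mA/V².
Assume saturation: I_D = ½ k_n V_ov² = 0.5 × 7.264 × 2.04² = 15.1 mA, giving V_DS = V_DD − I_D R_D = 4.83 − 15.1 × 0.105 = 3.24 V.
V_DS = 3.24 V ≥ V_ov = 2.04 V, confirming saturation.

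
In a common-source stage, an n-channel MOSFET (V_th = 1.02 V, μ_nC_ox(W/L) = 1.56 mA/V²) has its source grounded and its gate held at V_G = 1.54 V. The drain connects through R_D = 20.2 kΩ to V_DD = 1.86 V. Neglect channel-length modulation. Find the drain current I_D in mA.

V_GS = V_G = 1.54 V, so V_ov = 1.54 − 1.02 = 0.52 V.
Assume saturation: I_D = ½ k_n V_ov² = 0.5 × 1.56 × 0.52² = 0.211 mA, giving V_DS = V_DD − I_D R_D = 1.86 − 0.211 × 20.2 = -2.4 V.
But -2.4 V < V_ov = 0.52 V, so the device is actually in triode.
In triode I_D = k_n[V_ov V_DS − ½ V_DS²] and I_D = (V_DD − V_DS)/R_D. Equating: 15.8 V_DS² − 17.39 V_DS + 1.86 = 0, giving V_DS = 0.12 V (the root below V_ov).
I_D = (1.86 − 0.12) / 20.2 = 0.0861 mA.

I_D = 0.0861 mA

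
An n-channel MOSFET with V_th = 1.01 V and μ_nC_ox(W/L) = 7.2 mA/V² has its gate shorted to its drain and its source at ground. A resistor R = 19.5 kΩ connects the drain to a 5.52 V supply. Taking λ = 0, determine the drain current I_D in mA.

I_D = 0.219 mA

With gate tied to drain, V_GS = V_DS ≥ V_GS − V_th, so the device is in saturation.
KCL at the drain: ½ k_n (V_GS − V_th)² = (V_DD − V_GS)/R.
Let x = V_GS − 1.01. Then 70.2 x² + x − 4.51 = 0, giving x = 0.246 V (positive root), so V_GS = 1.26 V.
I_D = (V_DD − V_GS)/R = (5.52 − 1.26) / 19.5 = 0.219 mA.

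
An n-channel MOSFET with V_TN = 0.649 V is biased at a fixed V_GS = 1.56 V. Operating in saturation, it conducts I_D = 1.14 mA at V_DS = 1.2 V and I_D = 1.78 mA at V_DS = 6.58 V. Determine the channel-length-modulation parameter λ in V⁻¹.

With V_GS fixed, I_D ∝ (1 + λ V_DS) in saturation, so I_D2/I_D1 = (1 + λ V_DS2)/(1 + λ V_DS1).
1.78/1.14 = 1.561 = (1 + 6.58 λ)/(1 + 1.2 λ).
Solving: λ (I_D1 V_DS2 − I_D2 V_DS1) = I_D2 − I_D1, so λ = (1.78 − 1.14) / (1.14 × 6.58 − 1.78 × 1.2) = 0.64 / 5.37 = 0.119 V⁻¹.

λ = 0.119 V⁻¹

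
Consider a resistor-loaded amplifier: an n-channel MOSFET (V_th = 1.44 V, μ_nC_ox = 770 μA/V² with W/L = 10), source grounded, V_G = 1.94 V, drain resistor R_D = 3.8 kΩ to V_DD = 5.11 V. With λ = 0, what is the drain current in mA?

V_GS = V_G = 1.94 V, so V_ov = 1.94 − 1.44 = 0.5 V.
k_n = μ_nC_ox · (W/L) = 7.7 mA/V².
Assume saturation: I_D = ½ k_n V_ov² = 0.5 × 7.7 × 0.5² = 0.963 mA, giving V_DS = V_DD − I_D R_D = 5.11 − 0.963 × 3.8 = 1.45 V.
V_DS = 1.45 V ≥ V_ov = 0.5 V, confirming saturation.

I_D = 0.963 mA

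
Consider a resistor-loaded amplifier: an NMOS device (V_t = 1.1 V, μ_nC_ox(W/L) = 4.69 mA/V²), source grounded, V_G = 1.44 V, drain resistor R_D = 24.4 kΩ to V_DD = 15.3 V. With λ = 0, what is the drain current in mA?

I_D = 0.271 mA

V_GS = V_G = 1.44 V, so V_ov = 1.44 − 1.1 = 0.34 V.
Assume saturation: I_D = ½ k_n V_ov² = 0.5 × 4.69 × 0.34² = 0.271 mA, giving V_DS = V_DD − I_D R_D = 15.3 − 0.271 × 24.4 = 8.69 V.
V_DS = 8.69 V ≥ V_ov = 0.34 V, confirming saturation.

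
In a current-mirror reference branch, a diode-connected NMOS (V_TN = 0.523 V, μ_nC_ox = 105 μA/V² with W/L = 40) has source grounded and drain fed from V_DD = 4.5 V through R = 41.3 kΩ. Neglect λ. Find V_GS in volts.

With gate tied to drain, V_GS = V_DS ≥ V_GS − V_TN, so the device is in saturation.
k_n = μ_nC_ox · (W/L) = 4.2 mA/V².
KCL at the drain: ½ k_n (V_GS − V_TN)² = (V_DD − V_GS)/R.
Let x = V_GS − 0.523. Then 86.7 x² + x − 3.977 = 0, giving x = 0.208 V (positive root), so V_GS = 0.731 V.
I_D = (V_DD − V_GS)/R = (4.5 − 0.731) / 41.3 = 0.0912 mA.

V_GS = 0.731 V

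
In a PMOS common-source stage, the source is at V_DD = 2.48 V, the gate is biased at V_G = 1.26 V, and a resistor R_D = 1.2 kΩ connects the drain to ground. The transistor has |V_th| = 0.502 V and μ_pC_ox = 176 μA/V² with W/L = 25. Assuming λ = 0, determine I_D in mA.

V_SG = V_DD − V_G = 2.48 − 1.26 = 1.22 V, so V_ov = 1.22 − 0.502 = 0.718 V.
k_p = μ_pC_ox · (W/L) = 4.4 mA/V².
Assume saturation: I_D = ½ k_p V_ov² = 0.5 × 4.4 × 0.718² = 1.13 mA, giving V_SD = V_DD − I_D R_D = 2.48 − 1.13 × 1.2 = 1.12 V.
V_SD = 1.12 V ≥ V_ov = 0.718 V, confirming saturation.

I_D = 1.13 mA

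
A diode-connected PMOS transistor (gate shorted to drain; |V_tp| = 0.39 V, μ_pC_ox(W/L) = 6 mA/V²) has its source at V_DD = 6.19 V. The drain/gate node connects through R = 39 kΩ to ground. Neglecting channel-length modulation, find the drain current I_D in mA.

I_D = 0.143 mA

With gate tied to drain, V_SG = V_SD ≥ V_SG − |V_tp|, so the device is in saturation.
KCL at the drain: ½ k_p (V_SG − |V_tp|)² = (V_DD − V_SG)/R.
Let x = V_SG − 0.39. Then 117 x² + x − 5.8 = 0, giving x = 0.218 V (positive root), so V_SG = 0.608 V.
I_D = (V_DD − V_SG)/R = (6.19 − 0.608) / 39 = 0.143 mA.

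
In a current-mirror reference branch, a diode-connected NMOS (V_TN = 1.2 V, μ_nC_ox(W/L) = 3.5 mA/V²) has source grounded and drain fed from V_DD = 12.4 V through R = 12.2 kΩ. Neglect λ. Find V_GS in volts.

With gate tied to drain, V_GS = V_DS ≥ V_GS − V_TN, so the device is in saturation.
KCL at the drain: ½ k_n (V_GS − V_TN)² = (V_DD − V_GS)/R.
Let x = V_GS − 1.2. Then 21.3 x² + x − 11.2 = 0, giving x = 0.701 V (positive root), so V_GS = 1.9 V.
I_D = (V_DD − V_GS)/R = (12.4 − 1.9) / 12.2 = 0.861 mA.

V_GS = 1.90 V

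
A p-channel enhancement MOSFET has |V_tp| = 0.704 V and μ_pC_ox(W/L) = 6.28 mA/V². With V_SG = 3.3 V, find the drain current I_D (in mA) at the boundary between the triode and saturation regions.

At the boundary V_SD = V_ov = V_SG − |V_tp| = 3.3 − 0.704 = 2.6 V.
I_D = ½ k_p V_ov² = 0.5 × 6.28 × 2.6² = 21.2 mA.

I_D = 21.2 mA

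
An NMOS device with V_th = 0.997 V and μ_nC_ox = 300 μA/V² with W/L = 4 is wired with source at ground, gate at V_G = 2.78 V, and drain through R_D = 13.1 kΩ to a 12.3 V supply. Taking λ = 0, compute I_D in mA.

V_GS = V_G = 2.78 V, so V_ov = 2.78 − 0.997 = 1.78 V.
k_n = μ_nC_ox · (W/L) = 1.2 mA/V².
Assume saturation: I_D = ½ k_n V_ov² = 0.5 × 1.2 × 1.78² = 1.91 mA, giving V_DS = V_DD − I_D R_D = 12.3 − 1.91 × 13.1 = -12.7 V.
But -12.7 V < V_ov = 1.78 V, so the device is actually in triode.
In triode I_D = k_n[V_ov V_DS − ½ V_DS²] and I_D = (V_DD − V_DS)/R_D. Equating: 7.86 V_DS² − 29.03 V_DS + 12.3 = 0, giving V_DS = 0.488 V (the root below V_ov).
I_D = (12.3 − 0.488) / 13.1 = 0.902 mA.

I_D = 0.902 mA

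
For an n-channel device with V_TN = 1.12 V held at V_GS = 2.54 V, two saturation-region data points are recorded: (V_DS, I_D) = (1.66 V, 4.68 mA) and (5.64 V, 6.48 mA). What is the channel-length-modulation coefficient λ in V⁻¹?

With V_GS fixed, I_D ∝ (1 + λ V_DS) in saturation, so I_D2/I_D1 = (1 + λ V_DS2)/(1 + λ V_DS1).
6.48/4.68 = 1.385 = (1 + 5.64 λ)/(1 + 1.66 λ).
Solving: λ (I_D1 V_DS2 − I_D2 V_DS1) = I_D2 − I_D1, so λ = (6.48 − 4.68) / (4.68 × 5.64 − 6.48 × 1.66) = 1.8 / 15.6 = 0.115 V⁻¹.

λ = 0.115 V⁻¹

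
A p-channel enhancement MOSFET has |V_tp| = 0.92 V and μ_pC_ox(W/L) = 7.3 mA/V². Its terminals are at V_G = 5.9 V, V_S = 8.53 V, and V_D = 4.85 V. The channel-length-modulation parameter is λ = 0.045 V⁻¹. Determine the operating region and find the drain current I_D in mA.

V_SG = V_S − V_G = 8.53 − 5.9 = 2.63 V; V_SD = V_S − V_D = 8.53 − 4.85 = 3.68 V.
V_ov = V_SG − |V_tp| = 2.63 − 0.92 = 1.71 V.
Since V_SD = 3.68 V ≥ V_ov = 1.71 V, the device is in saturation.
I_D = ½ k_p V_ov² (1 + λ V_SD) = 0.5 × 7.3 × 1.71² × (1 + 0.045 × 3.68) = 12.4 mA.

Saturation; I_D = 12.4 mA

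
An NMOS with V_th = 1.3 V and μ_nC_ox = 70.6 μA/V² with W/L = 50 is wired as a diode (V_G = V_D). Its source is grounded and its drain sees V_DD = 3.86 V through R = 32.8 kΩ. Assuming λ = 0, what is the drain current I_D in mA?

With gate tied to drain, V_GS = V_DS ≥ V_GS − V_th, so the device is in saturation.
k_n = μ_nC_ox · (W/L) = 3.53 mA/V².
KCL at the drain: ½ k_n (V_GS − V_th)² = (V_DD − V_GS)/R.
Let x = V_GS − 1.3. Then 57.9 x² + x − 2.56 = 0, giving x = 0.202 V (positive root), so V_GS = 1.5 V.
I_D = (V_DD − V_GS)/R = (3.86 − 1.5) / 32.8 = 0.0719 mA.

I_D = 0.0719 mA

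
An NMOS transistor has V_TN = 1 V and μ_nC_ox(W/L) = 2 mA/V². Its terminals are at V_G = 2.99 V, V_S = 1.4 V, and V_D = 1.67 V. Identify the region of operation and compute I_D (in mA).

V_GS = V_G − V_S = 2.99 − 1.4 = 1.59 V; V_DS = V_D − V_S = 1.67 − 1.4 = 0.27 V.
V_ov = V_GS − V_TN = 1.59 − 1 = 0.59 V.
Since V_DS = 0.27 V < V_ov = 0.59 V, the device is in the triode region.
I_D = k_n [V_ov · V_DS − ½ V_DS²] = 2 × [0.59 × 0.27 − 0.5 × 0.27²] = 0.246 mA.

Triode; I_D = 0.246 mA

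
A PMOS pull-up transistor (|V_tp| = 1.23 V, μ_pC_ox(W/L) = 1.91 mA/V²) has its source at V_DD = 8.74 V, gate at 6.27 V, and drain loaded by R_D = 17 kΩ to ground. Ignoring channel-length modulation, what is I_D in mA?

V_SG = V_DD − V_G = 8.74 − 6.27 = 2.47 V, so V_ov = 2.47 − 1.23 = 1.24 V.
Assume saturation: I_D = ½ k_p V_ov² = 0.5 × 1.91 × 1.24² = 1.47 mA, giving V_SD = V_DD − I_D R_D = 8.74 − 1.47 × 17 = -16.2 V.
But -16.2 V < V_ov = 1.24 V, so the device is actually in triode.
In triode I_D = k_p[V_ov V_SD − ½ V_SD²] and I_D = (V_DD − V_SD)/R_D. Equating: 16.2 V_SD² − 41.26 V_SD + 8.74 = 0, giving V_SD = 0.233 V (the root below V_ov).
I_D = (8.74 − 0.233) / 17 = 0.5 mA.

I_D = 0.500 mA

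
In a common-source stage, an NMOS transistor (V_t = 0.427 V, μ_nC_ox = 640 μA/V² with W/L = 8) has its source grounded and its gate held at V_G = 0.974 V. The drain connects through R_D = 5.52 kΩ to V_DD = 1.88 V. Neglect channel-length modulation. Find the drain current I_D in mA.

I_D = 0.317 mA

V_GS = V_G = 0.974 V, so V_ov = 0.974 − 0.427 = 0.547 V.
k_n = μ_nC_ox · (W/L) = 5.12 mA/V².
Assume saturation: I_D = ½ k_n V_ov² = 0.5 × 5.12 × 0.547² = 0.766 mA, giving V_DS = V_DD − I_D R_D = 1.88 − 0.766 × 5.52 = -2.35 V.
But -2.35 V < V_ov = 0.547 V, so the device is actually in triode.
In triode I_D = k_n[V_ov V_DS − ½ V_DS²] and I_D = (V_DD − V_DS)/R_D. Equating: 14.1 V_DS² − 16.46 V_DS + 1.88 = 0, giving V_DS = 0.128 V (the root below V_ov).
I_D = (1.88 − 0.128) / 5.52 = 0.317 mA.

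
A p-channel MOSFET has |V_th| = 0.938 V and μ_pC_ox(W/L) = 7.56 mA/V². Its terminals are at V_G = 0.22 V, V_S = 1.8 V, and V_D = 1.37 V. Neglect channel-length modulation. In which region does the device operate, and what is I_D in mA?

Triode; I_D = 1.39 mA

V_SG = V_S − V_G = 1.8 − 0.22 = 1.58 V; V_SD = V_S − V_D = 1.8 − 1.37 = 0.43 V.
V_ov = V_SG − |V_th| = 1.58 − 0.938 = 0.642 V.
Since V_SD = 0.43 V < V_ov = 0.642 V, the device is in the triode region.
I_D = k_p [V_ov · V_SD − ½ V_SD²] = 7.56 × [0.642 × 0.43 − 0.5 × 0.43²] = 1.39 mA.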